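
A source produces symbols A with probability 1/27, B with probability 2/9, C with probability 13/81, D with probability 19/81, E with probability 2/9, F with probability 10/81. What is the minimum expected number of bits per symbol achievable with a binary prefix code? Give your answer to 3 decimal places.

Repeatedly combine the two least-probable nodes; the expected code length is the sum of the merged weights.
merge 1/27 + 10/81 → 13/81
merge 13/81 + 13/81 → 26/81
merge 2/9 + 2/9 → 4/9
merge 19/81 + 26/81 → 5/9
merge 4/9 + 5/9 → 1
L = 13/81 + 26/81 + 4/9 + 5/9 + 1 = 67/27 ≈ 2.481 bits/symbol.

2.481 bits/symbol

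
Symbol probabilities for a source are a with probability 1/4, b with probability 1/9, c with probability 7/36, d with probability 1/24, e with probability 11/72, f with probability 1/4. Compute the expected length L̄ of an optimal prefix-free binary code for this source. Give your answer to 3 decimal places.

2.458 bits/symbol

Repeatedly combine the two least-probable nodes; the expected code length is the sum of the merged weights.
merge 1/24 + 1/9 → 11/72
merge 11/72 + 11/72 → 11/36
merge 7/36 + 1/4 → 4/9
merge 1/4 + 11/36 → 5/9
merge 4/9 + 5/9 → 1
L = 11/72 + 11/36 + 4/9 + 5/9 + 1 = 59/24 ≈ 2.458 bits/symbol.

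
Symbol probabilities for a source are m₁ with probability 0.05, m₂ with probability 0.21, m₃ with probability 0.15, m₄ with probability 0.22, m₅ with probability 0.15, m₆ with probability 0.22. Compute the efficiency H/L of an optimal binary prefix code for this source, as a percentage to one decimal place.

96.9%

Entropy H = −Σ p log₂ p ≈ 2.4712 bits.
Huffman merges: 1/20+3/20→1/5; 3/20+1/5→7/20; 21/100+11/50→43/100; 11/50+7/20→57/100; 43/100+57/100→1. L = 51/20 ≈ 2.5500.
Efficiency = H/L = 2.4712/2.5500 = 96.9%.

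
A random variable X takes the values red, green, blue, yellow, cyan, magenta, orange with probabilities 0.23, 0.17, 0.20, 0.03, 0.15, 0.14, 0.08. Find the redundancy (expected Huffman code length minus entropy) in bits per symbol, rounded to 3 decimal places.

Entropy H = −Σ p log₂ p ≈ 2.6376 bits.
Huffman merges: 3/100+2/25→11/100; 11/100+7/50→1/4; 3/20+17/100→8/25; 1/5+23/100→43/100; 1/4+8/25→57/100; 43/100+57/100→1. L = 67/25 ≈ 2.6800.
L − H = 2.6800 − 2.6376 = 0.042 bits.

0.042 bits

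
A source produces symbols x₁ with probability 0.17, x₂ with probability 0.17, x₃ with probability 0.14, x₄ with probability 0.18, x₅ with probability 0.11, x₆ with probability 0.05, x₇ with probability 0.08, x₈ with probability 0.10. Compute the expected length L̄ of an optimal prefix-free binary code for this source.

2.95 bits/symbol

Repeatedly combine the two least-probable nodes; the expected code length is the sum of the merged weights.
merge 1/20 + 2/25 → 13/100
merge 1/10 + 11/100 → 21/100
merge 13/100 + 7/50 → 27/100
merge 17/100 + 17/100 → 17/50
merge 9/50 + 21/100 → 39/100
merge 27/100 + 17/50 → 61/100
merge 39/100 + 61/100 → 1
L = 13/100 + 21/100 + 27/100 + 17/50 + 39/100 + 61/100 + 1 = 59/20 = 2.95 bits/symbol.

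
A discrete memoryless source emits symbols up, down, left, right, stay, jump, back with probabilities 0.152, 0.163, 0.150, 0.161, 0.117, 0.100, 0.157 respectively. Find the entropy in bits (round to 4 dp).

H = −Σ pᵢ log₂ pᵢ.
−0.152·log₂(0.152) = 0.4131
−0.163·log₂(0.163) = 0.4266
−0.150·log₂(0.150) = 0.4105
−0.161·log₂(0.161) = 0.4242
−0.117·log₂(0.117) = 0.3622
−0.100·log₂(0.100) = 0.3322
−0.157·log₂(0.157) = 0.4194
Sum ≈ 2.7882 → 2.7882 bits.

2.7882 bits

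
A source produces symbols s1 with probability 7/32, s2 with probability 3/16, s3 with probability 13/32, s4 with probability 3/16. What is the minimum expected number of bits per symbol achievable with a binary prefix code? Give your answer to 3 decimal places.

Repeatedly combine the two least-probable nodes; the expected code length is the sum of the merged weights.
merge 3/16 + 3/16 → 3/8
merge 7/32 + 3/8 → 19/32
merge 13/32 + 19/32 → 1
L = 3/8 + 19/32 + 1 = 63/32 ≈ 1.969 bits/symbol.

1.969 bits/symbol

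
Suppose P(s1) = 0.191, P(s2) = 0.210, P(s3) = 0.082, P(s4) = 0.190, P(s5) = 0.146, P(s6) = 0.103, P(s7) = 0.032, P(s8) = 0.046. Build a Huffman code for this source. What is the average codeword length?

Repeatedly combine the two least-probable nodes; the expected code length is the sum of the merged weights.
merge 4/125 + 23/500 → 39/500
merge 39/500 + 41/500 → 4/25
merge 103/1000 + 73/500 → 249/1000
merge 4/25 + 19/100 → 7/20
merge 191/1000 + 21/100 → 401/1000
merge 249/1000 + 7/20 → 599/1000
merge 401/1000 + 599/1000 → 1
L = 39/500 + 4/25 + 249/1000 + 7/20 + 401/1000 + 599/1000 + 1 = 2837/1000 = 2.837 bits/symbol.

2.837 bits/symbol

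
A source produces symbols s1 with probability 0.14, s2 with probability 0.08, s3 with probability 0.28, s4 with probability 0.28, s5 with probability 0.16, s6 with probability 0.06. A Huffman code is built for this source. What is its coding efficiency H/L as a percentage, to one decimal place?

98.5%

Entropy H = −Σ p log₂ p ≈ 2.3836 bits.
Huffman merges: 3/50+2/25→7/50; 7/50+7/50→7/25; 4/25+7/25→11/25; 7/25+7/25→14/25; 11/25+14/25→1. L = 121/50 ≈ 2.4200.
Efficiency = H/L = 2.3836/2.4200 = 98.5%.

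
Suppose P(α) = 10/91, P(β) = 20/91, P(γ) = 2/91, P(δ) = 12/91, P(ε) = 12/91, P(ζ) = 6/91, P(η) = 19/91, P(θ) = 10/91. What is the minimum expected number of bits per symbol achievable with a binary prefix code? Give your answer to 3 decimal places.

Repeatedly combine the two least-probable nodes; the expected code length is the sum of the merged weights.
merge 2/91 + 6/91 → 8/91
merge 8/91 + 10/91 → 18/91
merge 10/91 + 12/91 → 22/91
merge 12/91 + 18/91 → 30/91
merge 19/91 + 20/91 → 3/7
merge 22/91 + 30/91 → 4/7
merge 3/7 + 4/7 → 1
L = 8/91 + 18/91 + 22/91 + 30/91 + 3/7 + 4/7 + 1 = 20/7 ≈ 2.857 bits/symbol.

2.857 bits/symbol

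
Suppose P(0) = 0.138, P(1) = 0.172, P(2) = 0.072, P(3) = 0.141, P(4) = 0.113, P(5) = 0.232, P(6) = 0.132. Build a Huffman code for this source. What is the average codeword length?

2.768 bits/symbol

Repeatedly combine the two least-probable nodes; the expected code length is the sum of the merged weights.
merge 9/125 + 113/1000 → 37/200
merge 33/250 + 69/500 → 27/100
merge 141/1000 + 43/250 → 313/1000
merge 37/200 + 29/125 → 417/1000
merge 27/100 + 313/1000 → 583/1000
merge 417/1000 + 583/1000 → 1
L = 37/200 + 27/100 + 313/1000 + 417/1000 + 583/1000 + 1 = 346/125 = 2.768 bits/symbol.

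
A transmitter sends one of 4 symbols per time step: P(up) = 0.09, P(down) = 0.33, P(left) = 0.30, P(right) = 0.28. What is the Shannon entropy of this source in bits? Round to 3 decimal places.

1.876 bits

H = −Σ pᵢ log₂ pᵢ.
−0.09·log₂(0.09) = 0.3127
−0.33·log₂(0.33) = 0.5278
−0.30·log₂(0.30) = 0.5211
−0.28·log₂(0.28) = 0.5142
Sum ≈ 1.8758 → 1.876 bits.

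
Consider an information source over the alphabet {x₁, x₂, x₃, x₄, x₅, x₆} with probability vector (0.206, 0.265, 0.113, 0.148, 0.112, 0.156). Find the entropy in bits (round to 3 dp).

H = −Σ pᵢ log₂ pᵢ.
−0.206·log₂(0.206) = 0.4695
−0.265·log₂(0.265) = 0.5077
−0.113·log₂(0.113) = 0.3555
−0.148·log₂(0.148) = 0.4079
−0.112·log₂(0.112) = 0.3537
−0.156·log₂(0.156) = 0.4181
Sum ≈ 2.5125 → 2.513 bits.

2.513 bits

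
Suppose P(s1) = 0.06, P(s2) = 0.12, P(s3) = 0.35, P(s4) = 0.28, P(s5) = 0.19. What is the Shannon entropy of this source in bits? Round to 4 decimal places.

H = −Σ pᵢ log₂ pᵢ.
−0.06·log₂(0.06) = 0.2435
−0.12·log₂(0.12) = 0.3671
−0.35·log₂(0.35) = 0.5301
−0.28·log₂(0.28) = 0.5142
−0.19·log₂(0.19) = 0.4552
Sum ≈ 2.1101 → 2.1101 bits.

2.1101 bits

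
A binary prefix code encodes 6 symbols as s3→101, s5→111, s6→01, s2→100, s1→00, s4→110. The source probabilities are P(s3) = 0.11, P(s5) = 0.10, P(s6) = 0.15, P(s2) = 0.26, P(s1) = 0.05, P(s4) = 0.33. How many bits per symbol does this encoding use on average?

L̄ = Σ pᵢ·ℓᵢ = 0.11·3 + 0.10·3 + 0.15·2 + 0.26·3 + 0.05·2 + 0.33·3 = 2.8 bits/symbol.

2.8 bits/symbol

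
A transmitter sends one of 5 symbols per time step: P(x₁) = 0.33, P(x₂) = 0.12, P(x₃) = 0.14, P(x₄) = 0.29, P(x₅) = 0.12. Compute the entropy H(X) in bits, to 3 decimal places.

H = −Σ pᵢ log₂ pᵢ.
−0.33·log₂(0.33) = 0.5278
−0.12·log₂(0.12) = 0.3671
−0.14·log₂(0.14) = 0.3971
−0.29·log₂(0.29) = 0.5179
−0.12·log₂(0.12) = 0.3671
Sum ≈ 2.1770 → 2.177 bits.

2.177 bits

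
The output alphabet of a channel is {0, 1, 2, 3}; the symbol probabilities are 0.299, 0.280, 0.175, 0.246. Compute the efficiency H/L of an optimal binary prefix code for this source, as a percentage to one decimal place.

98.6%

Entropy H = −Σ p log₂ p ≈ 1.9728 bits.
Huffman merges: 7/40+123/500→421/1000; 7/25+299/1000→579/1000; 421/1000+579/1000→1. L = 2 ≈ 2.0000.
Efficiency = H/L = 1.9728/2.0000 = 98.6%.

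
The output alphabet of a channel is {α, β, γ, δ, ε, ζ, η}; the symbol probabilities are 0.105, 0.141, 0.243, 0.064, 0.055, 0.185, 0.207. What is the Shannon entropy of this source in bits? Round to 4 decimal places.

H = −Σ pᵢ log₂ pᵢ.
−0.105·log₂(0.105) = 0.3414
−0.141·log₂(0.141) = 0.3985
−0.243·log₂(0.243) = 0.4960
−0.064·log₂(0.064) = 0.2538
−0.055·log₂(0.055) = 0.2301
−0.185·log₂(0.185) = 0.4504
−0.207·log₂(0.207) = 0.4704
Sum ≈ 2.6406 → 2.6406 bits.

2.6406 bits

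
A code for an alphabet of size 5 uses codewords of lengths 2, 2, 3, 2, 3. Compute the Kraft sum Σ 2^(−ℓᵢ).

With common denominator 2^3 = 8: Σ 2^(−ℓᵢ) = 2/8 + 2/8 + 1/8 + 2/8 + 1/8 = 8/8 = 1.

1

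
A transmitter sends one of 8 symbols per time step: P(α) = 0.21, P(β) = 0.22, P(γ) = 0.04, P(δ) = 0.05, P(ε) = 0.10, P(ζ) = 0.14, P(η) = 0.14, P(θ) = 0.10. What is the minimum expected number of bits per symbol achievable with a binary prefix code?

2.85 bits/symbol

Repeatedly combine the two least-probable nodes; the expected code length is the sum of the merged weights.
merge 1/25 + 1/20 → 9/100
merge 9/100 + 1/10 → 19/100
merge 1/10 + 7/50 → 6/25
merge 7/50 + 19/100 → 33/100
merge 21/100 + 11/50 → 43/100
merge 6/25 + 33/100 → 57/100
merge 43/100 + 57/100 → 1
L = 9/100 + 19/100 + 6/25 + 33/100 + 43/100 + 57/100 + 1 = 57/20 = 2.85 bits/symbol.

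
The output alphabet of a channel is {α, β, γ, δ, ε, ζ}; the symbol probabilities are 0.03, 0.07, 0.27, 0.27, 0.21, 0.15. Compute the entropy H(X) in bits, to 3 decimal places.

H = −Σ pᵢ log₂ pᵢ.
−0.03·log₂(0.03) = 0.1518
−0.07·log₂(0.07) = 0.2686
−0.27·log₂(0.27) = 0.5100
−0.27·log₂(0.27) = 0.5100
−0.21·log₂(0.21) = 0.4728
−0.15·log₂(0.15) = 0.4105
Sum ≈ 2.3237 → 2.324 bits.

2.324 bits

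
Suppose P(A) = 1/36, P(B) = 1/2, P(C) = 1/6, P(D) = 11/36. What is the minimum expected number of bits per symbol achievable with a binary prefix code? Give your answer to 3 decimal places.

Repeatedly combine the two least-probable nodes; the expected code length is the sum of the merged weights.
merge 1/36 + 1/6 → 7/36
merge 7/36 + 11/36 → 1/2
merge 1/2 + 1/2 → 1
L = 7/36 + 1/2 + 1 = 61/36 ≈ 1.694 bits/symbol.

1.694 bits/symbol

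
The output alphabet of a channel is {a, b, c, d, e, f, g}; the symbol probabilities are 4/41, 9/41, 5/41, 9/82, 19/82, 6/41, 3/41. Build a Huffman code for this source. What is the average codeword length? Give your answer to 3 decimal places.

Repeatedly combine the two least-probable nodes; the expected code length is the sum of the merged weights.
merge 3/41 + 4/41 → 7/41
merge 9/82 + 5/41 → 19/82
merge 6/41 + 7/41 → 13/41
merge 9/41 + 19/82 → 37/82
merge 19/82 + 13/41 → 45/82
merge 37/82 + 45/82 → 1
L = 7/41 + 19/82 + 13/41 + 37/82 + 45/82 + 1 = 223/82 ≈ 2.720 bits/symbol.

2.720 bits/symbol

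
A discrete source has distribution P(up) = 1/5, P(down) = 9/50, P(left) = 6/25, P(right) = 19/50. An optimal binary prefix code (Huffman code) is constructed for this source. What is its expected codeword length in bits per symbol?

Repeatedly combine the two least-probable nodes; the expected code length is the sum of the merged weights.
merge 9/50 + 1/5 → 19/50
merge 6/25 + 19/50 → 31/50
merge 19/50 + 31/50 → 1
L = 19/50 + 31/50 + 1 = 2 bits/symbol.

2 bits/symbol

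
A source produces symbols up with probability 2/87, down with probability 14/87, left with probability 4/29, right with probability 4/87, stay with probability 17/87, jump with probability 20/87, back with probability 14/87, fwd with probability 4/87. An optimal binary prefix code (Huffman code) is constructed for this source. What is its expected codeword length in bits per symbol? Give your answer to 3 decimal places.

Repeatedly combine the two least-probable nodes; the expected code length is the sum of the merged weights.
merge 2/87 + 4/87 → 2/29
merge 4/87 + 2/29 → 10/87
merge 10/87 + 4/29 → 22/87
merge 14/87 + 14/87 → 28/87
merge 17/87 + 20/87 → 37/87
merge 22/87 + 28/87 → 50/87
merge 37/87 + 50/87 → 1
L = 2/29 + 10/87 + 22/87 + 28/87 + 37/87 + 50/87 + 1 = 80/29 ≈ 2.759 bits/symbol.

2.759 bits/symbol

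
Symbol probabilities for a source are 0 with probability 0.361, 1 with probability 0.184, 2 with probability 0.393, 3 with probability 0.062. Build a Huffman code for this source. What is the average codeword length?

Repeatedly combine the two least-probable nodes; the expected code length is the sum of the merged weights.
merge 31/500 + 23/125 → 123/500
merge 123/500 + 361/1000 → 607/1000
merge 393/1000 + 607/1000 → 1
L = 123/500 + 607/1000 + 1 = 1853/1000 = 1.853 bits/symbol.

1.853 bits/symbol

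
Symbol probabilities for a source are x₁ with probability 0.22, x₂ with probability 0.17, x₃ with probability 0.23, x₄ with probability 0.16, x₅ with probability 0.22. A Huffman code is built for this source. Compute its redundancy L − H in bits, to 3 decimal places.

0.024 bits

Entropy H = −Σ p log₂ p ≈ 2.3064 bits.
Huffman merges: 4/25+17/100→33/100; 11/50+11/50→11/25; 23/100+33/100→14/25; 11/25+14/25→1. L = 233/100 ≈ 2.3300.
L − H = 2.3300 − 2.3064 = 0.024 bits.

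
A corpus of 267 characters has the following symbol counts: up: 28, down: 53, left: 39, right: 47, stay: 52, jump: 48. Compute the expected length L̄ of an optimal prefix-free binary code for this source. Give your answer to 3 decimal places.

2.607 bits/symbol

Probabilities are the counts divided by 267.
Repeatedly combine the two least-probable nodes; the expected code length is the sum of the merged weights.
merge 28/267 + 13/89 → 67/267
merge 47/267 + 16/89 → 95/267
merge 52/267 + 53/267 → 35/89
merge 67/267 + 95/267 → 54/89
merge 35/89 + 54/89 → 1
L = 67/267 + 95/267 + 35/89 + 54/89 + 1 = 232/89 ≈ 2.607 bits/symbol.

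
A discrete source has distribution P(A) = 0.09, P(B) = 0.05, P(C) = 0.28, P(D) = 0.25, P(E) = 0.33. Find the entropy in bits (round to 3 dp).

2.071 bits

H = −Σ pᵢ log₂ pᵢ.
−0.09·log₂(0.09) = 0.3127
−0.05·log₂(0.05) = 0.2161
−0.28·log₂(0.28) = 0.5142
−0.25·log₂(0.25) = 0.5000
−0.33·log₂(0.33) = 0.5278
Sum ≈ 2.0708 → 2.071 bits.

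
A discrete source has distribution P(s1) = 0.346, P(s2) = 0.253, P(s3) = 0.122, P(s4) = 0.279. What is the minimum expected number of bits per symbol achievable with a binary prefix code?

Repeatedly combine the two least-probable nodes; the expected code length is the sum of the merged weights.
merge 61/500 + 253/1000 → 3/8
merge 279/1000 + 173/500 → 5/8
merge 3/8 + 5/8 → 1
L = 3/8 + 5/8 + 1 = 2 bits/symbol.

2 bits/symbol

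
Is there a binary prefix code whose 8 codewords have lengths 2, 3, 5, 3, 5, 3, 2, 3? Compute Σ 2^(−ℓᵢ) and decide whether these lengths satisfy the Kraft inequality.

With common denominator 2^5 = 32: Σ 2^(−ℓᵢ) = 8/32 + 4/32 + 1/32 + 4/32 + 1/32 + 4/32 + 8/32 + 4/32 = 34/32 = 1.0625.
Kraft's inequality requires Σ ≤ 1; here Σ = 1.0625 > 1, so no such prefix code exists.

1.0625; no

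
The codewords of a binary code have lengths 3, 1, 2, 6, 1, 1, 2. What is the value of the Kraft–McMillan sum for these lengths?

With common denominator 2^6 = 64: Σ 2^(−ℓᵢ) = 8/64 + 32/64 + 16/64 + 1/64 + 32/64 + 32/64 + 16/64 = 137/64 = 2.140625.

2.140625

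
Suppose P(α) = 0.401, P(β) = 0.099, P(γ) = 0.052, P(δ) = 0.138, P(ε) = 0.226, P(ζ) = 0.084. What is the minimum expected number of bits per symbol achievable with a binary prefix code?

Repeatedly combine the two least-probable nodes; the expected code length is the sum of the merged weights.
merge 13/250 + 21/250 → 17/125
merge 99/1000 + 17/125 → 47/200
merge 69/500 + 113/500 → 91/250
merge 47/200 + 91/250 → 599/1000
merge 401/1000 + 599/1000 → 1
L = 17/125 + 47/200 + 91/250 + 599/1000 + 1 = 1167/500 = 2.334 bits/symbol.

2.334 bits/symbol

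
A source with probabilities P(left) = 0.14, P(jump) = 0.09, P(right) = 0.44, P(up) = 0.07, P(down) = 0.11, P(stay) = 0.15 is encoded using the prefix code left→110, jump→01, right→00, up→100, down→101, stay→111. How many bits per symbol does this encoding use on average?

2.47 bits/symbol

L̄ = Σ pᵢ·ℓᵢ = 0.14·3 + 0.09·2 + 0.44·2 + 0.07·3 + 0.11·3 + 0.15·3 = 2.47 bits/symbol.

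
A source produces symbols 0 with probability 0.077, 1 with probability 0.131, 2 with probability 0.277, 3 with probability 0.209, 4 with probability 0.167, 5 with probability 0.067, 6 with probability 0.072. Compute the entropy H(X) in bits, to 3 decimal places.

H = −Σ pᵢ log₂ pᵢ.
−0.077·log₂(0.077) = 0.2848
−0.131·log₂(0.131) = 0.3841
−0.277·log₂(0.277) = 0.5130
−0.209·log₂(0.209) = 0.4720
−0.167·log₂(0.167) = 0.4312
−0.067·log₂(0.067) = 0.2613
−0.072·log₂(0.072) = 0.2733
Sum ≈ 2.6198 → 2.620 bits.

2.620 bits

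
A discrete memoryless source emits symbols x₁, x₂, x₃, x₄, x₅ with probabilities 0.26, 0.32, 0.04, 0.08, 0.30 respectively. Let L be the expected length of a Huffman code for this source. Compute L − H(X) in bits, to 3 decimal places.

0.090 bits

Entropy H = −Σ p log₂ p ≈ 2.0297 bits.
Huffman merges: 1/25+2/25→3/25; 3/25+13/50→19/50; 3/10+8/25→31/50; 19/50+31/50→1. L = 53/25 ≈ 2.1200.
L − H = 2.1200 − 2.0297 = 0.090 bits.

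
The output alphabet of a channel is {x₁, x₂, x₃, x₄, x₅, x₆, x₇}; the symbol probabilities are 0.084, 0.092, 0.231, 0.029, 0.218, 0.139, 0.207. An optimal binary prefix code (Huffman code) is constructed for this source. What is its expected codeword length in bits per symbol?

Repeatedly combine the two least-probable nodes; the expected code length is the sum of the merged weights.
merge 29/1000 + 21/250 → 113/1000
merge 23/250 + 113/1000 → 41/200
merge 139/1000 + 41/200 → 43/125
merge 207/1000 + 109/500 → 17/40
merge 231/1000 + 43/125 → 23/40
merge 17/40 + 23/40 → 1
L = 113/1000 + 41/200 + 43/125 + 17/40 + 23/40 + 1 = 1331/500 = 2.662 bits/symbol.

2.662 bits/symbol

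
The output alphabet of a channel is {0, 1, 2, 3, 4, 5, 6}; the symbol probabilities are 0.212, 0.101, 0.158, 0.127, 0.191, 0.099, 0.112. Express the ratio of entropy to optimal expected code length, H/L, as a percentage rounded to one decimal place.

Entropy H = −Σ p log₂ p ≈ 2.7474 bits.
Huffman merges: 99/1000+101/1000→1/5; 14/125+127/1000→239/1000; 79/500+191/1000→349/1000; 1/5+53/250→103/250; 239/1000+349/1000→147/250; 103/250+147/250→1. L = 697/250 ≈ 2.7880.
Efficiency = H/L = 2.7474/2.7880 = 98.5%.

98.5%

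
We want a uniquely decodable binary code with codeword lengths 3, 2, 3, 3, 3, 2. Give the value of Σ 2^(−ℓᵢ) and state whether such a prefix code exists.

With common denominator 2^3 = 8: Σ 2^(−ℓᵢ) = 1/8 + 2/8 + 1/8 + 1/8 + 1/8 + 2/8 = 8/8 = 1.
Kraft's inequality requires Σ ≤ 1; here Σ = 1 ≤ 1, so such a prefix code exists.

1; yes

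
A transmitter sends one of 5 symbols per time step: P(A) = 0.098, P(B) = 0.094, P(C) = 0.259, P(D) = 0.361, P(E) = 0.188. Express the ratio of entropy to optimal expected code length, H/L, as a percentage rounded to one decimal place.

Entropy H = −Σ p log₂ p ≈ 2.1378 bits.
Huffman merges: 47/500+49/500→24/125; 47/250+24/125→19/50; 259/1000+361/1000→31/50; 19/50+31/50→1. L = 274/125 ≈ 2.1920.
Efficiency = H/L = 2.1378/2.1920 = 97.5%.

97.5%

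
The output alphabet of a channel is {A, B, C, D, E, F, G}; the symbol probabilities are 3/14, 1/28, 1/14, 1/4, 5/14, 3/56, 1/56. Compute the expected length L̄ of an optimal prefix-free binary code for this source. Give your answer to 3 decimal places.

Repeatedly combine the two least-probable nodes; the expected code length is the sum of the merged weights.
merge 1/56 + 1/28 → 3/56
merge 3/56 + 3/56 → 3/28
merge 1/14 + 3/28 → 5/28
merge 5/28 + 3/14 → 11/28
merge 1/4 + 5/14 → 17/28
merge 11/28 + 17/28 → 1
L = 3/56 + 3/28 + 5/28 + 11/28 + 17/28 + 1 = 131/56 ≈ 2.339 bits/symbol.

2.339 bits/symbol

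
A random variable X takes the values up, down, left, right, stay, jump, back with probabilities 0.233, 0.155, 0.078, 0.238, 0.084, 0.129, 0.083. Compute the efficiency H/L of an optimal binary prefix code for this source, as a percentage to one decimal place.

99.1%

Entropy H = −Σ p log₂ p ≈ 2.6659 bits.
Huffman merges: 39/500+83/1000→161/1000; 21/250+129/1000→213/1000; 31/200+161/1000→79/250; 213/1000+233/1000→223/500; 119/500+79/250→277/500; 223/500+277/500→1. L = 269/100 ≈ 2.6900.
Efficiency = H/L = 2.6659/2.6900 = 99.1%.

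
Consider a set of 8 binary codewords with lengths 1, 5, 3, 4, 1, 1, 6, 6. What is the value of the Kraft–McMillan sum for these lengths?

1.75

With common denominator 2^6 = 64: Σ 2^(−ℓᵢ) = 32/64 + 2/64 + 8/64 + 4/64 + 32/64 + 32/64 + 1/64 + 1/64 = 112/64 = 1.75.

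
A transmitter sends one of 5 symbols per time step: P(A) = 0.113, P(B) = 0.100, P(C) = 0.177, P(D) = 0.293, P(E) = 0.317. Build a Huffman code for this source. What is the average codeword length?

2.213 bits/symbol

Repeatedly combine the two least-probable nodes; the expected code length is the sum of the merged weights.
merge 1/10 + 113/1000 → 213/1000
merge 177/1000 + 213/1000 → 39/100
merge 293/1000 + 317/1000 → 61/100
merge 39/100 + 61/100 → 1
L = 213/1000 + 39/100 + 61/100 + 1 = 2213/1000 = 2.213 bits/symbol.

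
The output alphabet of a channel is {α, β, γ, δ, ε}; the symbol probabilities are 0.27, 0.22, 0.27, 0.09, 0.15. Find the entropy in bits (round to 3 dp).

2.224 bits

H = −Σ pᵢ log₂ pᵢ.
−0.27·log₂(0.27) = 0.5100
−0.22·log₂(0.22) = 0.4806
−0.27·log₂(0.27) = 0.5100
−0.09·log₂(0.09) = 0.3127
−0.15·log₂(0.15) = 0.4105
Sum ≈ 2.2238 → 2.224 bits.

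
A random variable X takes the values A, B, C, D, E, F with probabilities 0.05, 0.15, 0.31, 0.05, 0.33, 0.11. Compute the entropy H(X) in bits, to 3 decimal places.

2.245 bits

H = −Σ pᵢ log₂ pᵢ.
−0.05·log₂(0.05) = 0.2161
−0.15·log₂(0.15) = 0.4105
−0.31·log₂(0.31) = 0.5238
−0.05·log₂(0.05) = 0.2161
−0.33·log₂(0.33) = 0.5278
−0.11·log₂(0.11) = 0.3503
Sum ≈ 2.2446 → 2.245 bits.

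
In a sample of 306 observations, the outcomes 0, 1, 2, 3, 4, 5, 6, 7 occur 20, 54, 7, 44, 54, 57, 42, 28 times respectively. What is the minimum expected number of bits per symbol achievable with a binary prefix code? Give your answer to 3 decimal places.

Probabilities are the counts divided by 306.
Repeatedly combine the two least-probable nodes; the expected code length is the sum of the merged weights.
merge 7/306 + 10/153 → 3/34
merge 3/34 + 14/153 → 55/306
merge 7/51 + 22/153 → 43/153
merge 3/17 + 3/17 → 6/17
merge 55/306 + 19/102 → 56/153
merge 43/153 + 6/17 → 97/153
merge 56/153 + 97/153 → 1
L = 3/34 + 55/306 + 43/153 + 6/17 + 56/153 + 97/153 + 1 = 148/51 ≈ 2.902 bits/symbol.

2.902 bits/symbol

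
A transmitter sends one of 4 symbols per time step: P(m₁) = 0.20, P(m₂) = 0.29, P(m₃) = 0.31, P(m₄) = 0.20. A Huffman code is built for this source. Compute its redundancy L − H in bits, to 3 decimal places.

0.030 bits

Entropy H = −Σ p log₂ p ≈ 1.9705 bits.
Huffman merges: 1/5+1/5→2/5; 29/100+31/100→3/5; 2/5+3/5→1. L = 2 ≈ 2.0000.
L − H = 2.0000 − 1.9705 = 0.030 bits.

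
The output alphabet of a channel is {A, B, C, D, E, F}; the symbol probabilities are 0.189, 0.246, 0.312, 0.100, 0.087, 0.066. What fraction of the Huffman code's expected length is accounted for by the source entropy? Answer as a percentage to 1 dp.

Entropy H = −Σ p log₂ p ≈ 2.3738 bits.
Huffman merges: 33/500+87/1000→153/1000; 1/10+153/1000→253/1000; 189/1000+123/500→87/200; 253/1000+39/125→113/200; 87/200+113/200→1. L = 1203/500 ≈ 2.4060.
Efficiency = H/L = 2.3738/2.4060 = 98.7%.

98.7%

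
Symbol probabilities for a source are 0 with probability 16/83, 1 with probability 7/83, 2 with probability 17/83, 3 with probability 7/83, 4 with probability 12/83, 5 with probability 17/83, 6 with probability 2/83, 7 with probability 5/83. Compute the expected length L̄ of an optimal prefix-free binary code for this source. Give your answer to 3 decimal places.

2.843 bits/symbol

Repeatedly combine the two least-probable nodes; the expected code length is the sum of the merged weights.
merge 2/83 + 5/83 → 7/83
merge 7/83 + 7/83 → 14/83
merge 7/83 + 12/83 → 19/83
merge 14/83 + 16/83 → 30/83
merge 17/83 + 17/83 → 34/83
merge 19/83 + 30/83 → 49/83
merge 34/83 + 49/83 → 1
L = 7/83 + 14/83 + 19/83 + 30/83 + 34/83 + 49/83 + 1 = 236/83 ≈ 2.843 bits/symbol.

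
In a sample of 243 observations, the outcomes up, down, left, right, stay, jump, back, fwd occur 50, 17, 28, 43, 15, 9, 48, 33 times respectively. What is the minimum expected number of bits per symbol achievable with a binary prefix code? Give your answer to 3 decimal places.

Probabilities are the counts divided by 243.
Repeatedly combine the two least-probable nodes; the expected code length is the sum of the merged weights.
merge 1/27 + 5/81 → 8/81
merge 17/243 + 8/81 → 41/243
merge 28/243 + 11/81 → 61/243
merge 41/243 + 43/243 → 28/81
merge 16/81 + 50/243 → 98/243
merge 61/243 + 28/81 → 145/243
merge 98/243 + 145/243 → 1
L = 8/81 + 41/243 + 61/243 + 28/81 + 98/243 + 145/243 + 1 = 232/81 ≈ 2.864 bits/symbol.

2.864 bits/symbol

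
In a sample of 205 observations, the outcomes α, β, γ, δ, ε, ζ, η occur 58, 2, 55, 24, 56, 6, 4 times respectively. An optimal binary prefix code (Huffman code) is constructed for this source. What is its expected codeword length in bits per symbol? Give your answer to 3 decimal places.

2.263 bits/symbol

Probabilities are the counts divided by 205.
Repeatedly combine the two least-probable nodes; the expected code length is the sum of the merged weights.
merge 2/205 + 4/205 → 6/205
merge 6/205 + 6/205 → 12/205
merge 12/205 + 24/205 → 36/205
merge 36/205 + 11/41 → 91/205
merge 56/205 + 58/205 → 114/205
merge 91/205 + 114/205 → 1
L = 6/205 + 12/205 + 36/205 + 91/205 + 114/205 + 1 = 464/205 ≈ 2.263 bits/symbol.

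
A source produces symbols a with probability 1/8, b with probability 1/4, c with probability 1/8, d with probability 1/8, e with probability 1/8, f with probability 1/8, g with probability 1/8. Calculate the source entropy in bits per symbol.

Each probability is a power of 1/2, so log₂(1/p) is an integer.
H = Σ p·log₂(1/p) = 1/8·3 + 1/4·2 + 1/8·3 + 1/8·3 + 1/8·3 + 1/8·3 + 1/8·3 = 2.75 bits.

2.75 bits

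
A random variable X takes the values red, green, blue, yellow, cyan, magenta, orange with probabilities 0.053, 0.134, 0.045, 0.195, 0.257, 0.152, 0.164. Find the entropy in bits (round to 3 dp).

2.619 bits

H = −Σ pᵢ log₂ pᵢ.
−0.053·log₂(0.053) = 0.2246
−0.134·log₂(0.134) = 0.3886
−0.045·log₂(0.045) = 0.2013
−0.195·log₂(0.195) = 0.4599
−0.257·log₂(0.257) = 0.5038
−0.152·log₂(0.152) = 0.4131
−0.164·log₂(0.164) = 0.4278
Sum ≈ 2.6190 → 2.619 bits.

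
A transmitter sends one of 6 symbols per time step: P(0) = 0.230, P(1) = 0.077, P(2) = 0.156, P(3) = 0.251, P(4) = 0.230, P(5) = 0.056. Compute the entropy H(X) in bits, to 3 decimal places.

2.412 bits

H = −Σ pᵢ log₂ pᵢ.
−0.230·log₂(0.230) = 0.4877
−0.077·log₂(0.077) = 0.2848
−0.156·log₂(0.156) = 0.4181
−0.251·log₂(0.251) = 0.5006
−0.230·log₂(0.230) = 0.4877
−0.056·log₂(0.056) = 0.2329
Sum ≈ 2.4117 → 2.412 bits.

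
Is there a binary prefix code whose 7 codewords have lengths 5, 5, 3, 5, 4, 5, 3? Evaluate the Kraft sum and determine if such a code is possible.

0.4375; yes

With common denominator 2^5 = 32: Σ 2^(−ℓᵢ) = 1/32 + 1/32 + 4/32 + 1/32 + 2/32 + 1/32 + 4/32 = 14/32 = 0.4375.
Kraft's inequality requires Σ ≤ 1; here Σ = 0.4375 ≤ 1, so such a prefix code exists.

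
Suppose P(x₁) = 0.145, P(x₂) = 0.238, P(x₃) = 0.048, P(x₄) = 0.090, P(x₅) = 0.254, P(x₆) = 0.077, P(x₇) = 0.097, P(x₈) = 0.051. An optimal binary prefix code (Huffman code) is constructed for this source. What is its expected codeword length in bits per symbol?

Repeatedly combine the two least-probable nodes; the expected code length is the sum of the merged weights.
merge 6/125 + 51/1000 → 99/1000
merge 77/1000 + 9/100 → 167/1000
merge 97/1000 + 99/1000 → 49/250
merge 29/200 + 167/1000 → 39/125
merge 49/250 + 119/500 → 217/500
merge 127/500 + 39/125 → 283/500
merge 217/500 + 283/500 → 1
L = 99/1000 + 167/1000 + 49/250 + 39/125 + 217/500 + 283/500 + 1 = 1387/500 = 2.774 bits/symbol.

2.774 bits/symbol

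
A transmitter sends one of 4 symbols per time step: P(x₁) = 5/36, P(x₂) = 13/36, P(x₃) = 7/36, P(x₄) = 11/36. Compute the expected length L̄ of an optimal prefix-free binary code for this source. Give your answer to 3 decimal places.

1.972 bits/symbol

Repeatedly combine the two least-probable nodes; the expected code length is the sum of the merged weights.
merge 5/36 + 7/36 → 1/3
merge 11/36 + 1/3 → 23/36
merge 13/36 + 23/36 → 1
L = 1/3 + 23/36 + 1 = 71/36 ≈ 1.972 bits/symbol.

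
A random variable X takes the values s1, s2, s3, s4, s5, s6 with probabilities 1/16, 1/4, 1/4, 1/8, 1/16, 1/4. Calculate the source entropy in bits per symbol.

2.375 bits

Each probability is a power of 1/2, so log₂(1/p) is an integer.
H = Σ p·log₂(1/p) = 1/16·4 + 1/4·2 + 1/4·2 + 1/8·3 + 1/16·4 + 1/4·2 = 2.375 bits.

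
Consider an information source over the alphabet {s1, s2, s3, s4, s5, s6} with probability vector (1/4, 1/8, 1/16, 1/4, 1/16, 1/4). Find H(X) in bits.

Each probability is a power of 1/2, so log₂(1/p) is an integer.
H = Σ p·log₂(1/p) = 1/4·2 + 1/8·3 + 1/16·4 + 1/4·2 + 1/16·4 + 1/4·2 = 2.375 bits.

2.375 bits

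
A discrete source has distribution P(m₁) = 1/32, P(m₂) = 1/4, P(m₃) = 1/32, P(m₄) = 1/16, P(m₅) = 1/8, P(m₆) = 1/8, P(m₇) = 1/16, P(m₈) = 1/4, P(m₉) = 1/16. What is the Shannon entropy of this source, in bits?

2.8125 bits

Each probability is a power of 1/2, so log₂(1/p) is an integer.
H = Σ p·log₂(1/p) = 1/32·5 + 1/4·2 + 1/32·5 + 1/16·4 + 1/8·3 + 1/8·3 + 1/16·4 + 1/4·2 + 1/16·4 = 2.8125 bits.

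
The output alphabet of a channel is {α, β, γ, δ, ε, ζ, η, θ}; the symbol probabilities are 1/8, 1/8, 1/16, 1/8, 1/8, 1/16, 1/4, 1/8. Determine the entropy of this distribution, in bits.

Each probability is a power of 1/2, so log₂(1/p) is an integer.
H = Σ p·log₂(1/p) = 1/8·3 + 1/8·3 + 1/16·4 + 1/8·3 + 1/8·3 + 1/16·4 + 1/4·2 + 1/8·3 = 2.875 bits.

2.875 bits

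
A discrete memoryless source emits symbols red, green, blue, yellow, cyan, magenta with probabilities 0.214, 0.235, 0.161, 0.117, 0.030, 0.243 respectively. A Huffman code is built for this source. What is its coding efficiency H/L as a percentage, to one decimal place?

Entropy H = −Σ p log₂ p ≈ 2.4011 bits.
Huffman merges: 3/100+117/1000→147/1000; 147/1000+161/1000→77/250; 107/500+47/200→449/1000; 243/1000+77/250→551/1000; 449/1000+551/1000→1. L = 491/200 ≈ 2.4550.
Efficiency = H/L = 2.4011/2.4550 = 97.8%.

97.8%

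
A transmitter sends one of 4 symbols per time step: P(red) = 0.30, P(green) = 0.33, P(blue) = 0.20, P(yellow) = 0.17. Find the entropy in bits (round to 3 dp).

H = −Σ pᵢ log₂ pᵢ.
−0.30·log₂(0.30) = 0.5211
−0.33·log₂(0.33) = 0.5278
−0.20·log₂(0.20) = 0.4644
−0.17·log₂(0.17) = 0.4346
Sum ≈ 1.9479 → 1.948 bits.

1.948 bits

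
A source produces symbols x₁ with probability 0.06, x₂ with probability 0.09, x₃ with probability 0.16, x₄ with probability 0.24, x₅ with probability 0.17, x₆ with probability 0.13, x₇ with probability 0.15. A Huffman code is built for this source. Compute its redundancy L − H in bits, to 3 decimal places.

Entropy H = −Σ p log₂ p ≈ 2.7011 bits.
Huffman merges: 3/50+9/100→3/20; 13/100+3/20→7/25; 3/20+4/25→31/100; 17/100+6/25→41/100; 7/25+31/100→59/100; 41/100+59/100→1. L = 137/50 ≈ 2.7400.
L − H = 2.7400 − 2.7011 = 0.039 bits.

0.039 bits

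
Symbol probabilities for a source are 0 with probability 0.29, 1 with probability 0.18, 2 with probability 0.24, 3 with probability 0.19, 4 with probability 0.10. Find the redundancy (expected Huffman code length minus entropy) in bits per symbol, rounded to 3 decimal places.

Entropy H = −Σ p log₂ p ≈ 2.2448 bits.
Huffman merges: 1/10+9/50→7/25; 19/100+6/25→43/100; 7/25+29/100→57/100; 43/100+57/100→1. L = 57/25 ≈ 2.2800.
L − H = 2.2800 − 2.2448 = 0.035 bits.

0.035 bits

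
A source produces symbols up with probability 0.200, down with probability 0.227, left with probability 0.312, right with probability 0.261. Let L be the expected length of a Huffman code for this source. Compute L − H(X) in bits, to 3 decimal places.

0.020 bits

Entropy H = −Σ p log₂ p ≈ 1.9801 bits.
Huffman merges: 1/5+227/1000→427/1000; 261/1000+39/125→573/1000; 427/1000+573/1000→1. L = 2 ≈ 2.0000.
L − H = 2.0000 − 1.9801 = 0.020 bits.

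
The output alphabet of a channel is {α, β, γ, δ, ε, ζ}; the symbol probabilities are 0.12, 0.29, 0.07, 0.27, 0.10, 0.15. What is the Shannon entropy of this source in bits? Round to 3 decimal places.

2.406 bits

H = −Σ pᵢ log₂ pᵢ.
−0.12·log₂(0.12) = 0.3671
−0.29·log₂(0.29) = 0.5179
−0.07·log₂(0.07) = 0.2686
−0.27·log₂(0.27) = 0.5100
−0.10·log₂(0.10) = 0.3322
−0.15·log₂(0.15) = 0.4105
Sum ≈ 2.4063 → 2.406 bits.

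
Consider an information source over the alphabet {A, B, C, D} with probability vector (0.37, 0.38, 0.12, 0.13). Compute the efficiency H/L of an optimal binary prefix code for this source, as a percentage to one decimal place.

96.8%

Entropy H = −Σ p log₂ p ≈ 1.8109 bits.
Huffman merges: 3/25+13/100→1/4; 1/4+37/100→31/50; 19/50+31/50→1. L = 187/100 ≈ 1.8700.
Efficiency = H/L = 1.8109/1.8700 = 96.8%.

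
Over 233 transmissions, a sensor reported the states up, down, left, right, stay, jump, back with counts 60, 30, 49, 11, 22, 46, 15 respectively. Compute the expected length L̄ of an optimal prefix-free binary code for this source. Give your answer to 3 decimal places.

2.644 bits/symbol

Probabilities are the counts divided by 233.
Repeatedly combine the two least-probable nodes; the expected code length is the sum of the merged weights.
merge 11/233 + 15/233 → 26/233
merge 22/233 + 26/233 → 48/233
merge 30/233 + 46/233 → 76/233
merge 48/233 + 49/233 → 97/233
merge 60/233 + 76/233 → 136/233
merge 97/233 + 136/233 → 1
L = 26/233 + 48/233 + 76/233 + 97/233 + 136/233 + 1 = 616/233 ≈ 2.644 bits/symbol.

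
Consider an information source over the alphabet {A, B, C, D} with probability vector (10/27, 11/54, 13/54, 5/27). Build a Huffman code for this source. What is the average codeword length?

2 bits/symbol

Repeatedly combine the two least-probable nodes; the expected code length is the sum of the merged weights.
merge 5/27 + 11/54 → 7/18
merge 13/54 + 10/27 → 11/18
merge 7/18 + 11/18 → 1
L = 7/18 + 11/18 + 1 = 2 bits/symbol.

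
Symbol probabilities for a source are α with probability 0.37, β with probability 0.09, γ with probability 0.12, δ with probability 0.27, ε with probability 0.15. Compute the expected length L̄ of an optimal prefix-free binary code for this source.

2.2 bits/symbol

Repeatedly combine the two least-probable nodes; the expected code length is the sum of the merged weights.
merge 9/100 + 3/25 → 21/100
merge 3/20 + 21/100 → 9/25
merge 27/100 + 9/25 → 63/100
merge 37/100 + 63/100 → 1
L = 21/100 + 9/25 + 63/100 + 1 = 11/5 = 2.2 bits/symbol.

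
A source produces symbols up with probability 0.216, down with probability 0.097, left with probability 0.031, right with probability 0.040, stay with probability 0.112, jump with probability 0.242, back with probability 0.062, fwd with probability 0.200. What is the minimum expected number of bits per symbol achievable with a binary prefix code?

Repeatedly combine the two least-probable nodes; the expected code length is the sum of the merged weights.
merge 31/1000 + 1/25 → 71/1000
merge 31/500 + 71/1000 → 133/1000
merge 97/1000 + 14/125 → 209/1000
merge 133/1000 + 1/5 → 333/1000
merge 209/1000 + 27/125 → 17/40
merge 121/500 + 333/1000 → 23/40
merge 17/40 + 23/40 → 1
L = 71/1000 + 133/1000 + 209/1000 + 333/1000 + 17/40 + 23/40 + 1 = 1373/500 = 2.746 bits/symbol.

2.746 bits/symbol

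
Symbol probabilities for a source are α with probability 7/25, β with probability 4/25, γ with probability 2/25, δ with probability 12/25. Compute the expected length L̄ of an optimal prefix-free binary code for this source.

Repeatedly combine the two least-probable nodes; the expected code length is the sum of the merged weights.
merge 2/25 + 4/25 → 6/25
merge 6/25 + 7/25 → 13/25
merge 12/25 + 13/25 → 1
L = 6/25 + 13/25 + 1 = 44/25 = 1.76 bits/symbol.

1.76 bits/symbol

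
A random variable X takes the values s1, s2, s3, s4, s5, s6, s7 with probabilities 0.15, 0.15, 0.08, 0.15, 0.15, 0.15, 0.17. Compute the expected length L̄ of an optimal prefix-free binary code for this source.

Repeatedly combine the two least-probable nodes; the expected code length is the sum of the merged weights.
merge 2/25 + 3/20 → 23/100
merge 3/20 + 3/20 → 3/10
merge 3/20 + 3/20 → 3/10
merge 17/100 + 23/100 → 2/5
merge 3/10 + 3/10 → 3/5
merge 2/5 + 3/5 → 1
L = 23/100 + 3/10 + 3/10 + 2/5 + 3/5 + 1 = 283/100 = 2.83 bits/symbol.

2.83 bits/symbol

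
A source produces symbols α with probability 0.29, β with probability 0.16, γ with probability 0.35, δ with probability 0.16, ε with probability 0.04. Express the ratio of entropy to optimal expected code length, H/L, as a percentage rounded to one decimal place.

94.5%

Entropy H = −Σ p log₂ p ≈ 2.0798 bits.
Huffman merges: 1/25+4/25→1/5; 4/25+1/5→9/25; 29/100+7/20→16/25; 9/25+16/25→1. L = 11/5 ≈ 2.2000.
Efficiency = H/L = 2.0798/2.2000 = 94.5%.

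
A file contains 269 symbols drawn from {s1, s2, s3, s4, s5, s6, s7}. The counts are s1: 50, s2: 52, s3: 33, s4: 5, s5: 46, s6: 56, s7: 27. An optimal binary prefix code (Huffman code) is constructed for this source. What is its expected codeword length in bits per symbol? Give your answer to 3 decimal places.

2.717 bits/symbol

Probabilities are the counts divided by 269.
Repeatedly combine the two least-probable nodes; the expected code length is the sum of the merged weights.
merge 5/269 + 27/269 → 32/269
merge 32/269 + 33/269 → 65/269
merge 46/269 + 50/269 → 96/269
merge 52/269 + 56/269 → 108/269
merge 65/269 + 96/269 → 161/269
merge 108/269 + 161/269 → 1
L = 32/269 + 65/269 + 96/269 + 108/269 + 161/269 + 1 = 731/269 ≈ 2.717 bits/symbol.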